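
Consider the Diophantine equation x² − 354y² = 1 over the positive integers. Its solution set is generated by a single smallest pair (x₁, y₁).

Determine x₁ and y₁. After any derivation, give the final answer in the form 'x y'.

d=354: √d = [18; 1,4,2,2,18,2,2,4,1,36] (ℓ=10, even), read p_9/q_9
a_0=18:  p_0=18·1+0=18,  q_0=18·0+1=1
…
a_2=4:  p_2=4·19+18=94,  q_2=4·1+1=5
…
a_4=2:  p_4=2·207+94=508,  q_4=2·11+5=27
a_5=18:  p_5=18·508+207=9351,  q_5=18·27+11=497
…
a_8=4:  p_8=4·47771+19210=210294,  q_8=4·2539+1021=11177
a_9=1:  p_9=1·210294+47771=258065,  q_9=1·11177+2539=13716
→ (258065, 13716).  Check: 258065²=66597544225, 354·13716²=66597544224, difference 1.

258065 13716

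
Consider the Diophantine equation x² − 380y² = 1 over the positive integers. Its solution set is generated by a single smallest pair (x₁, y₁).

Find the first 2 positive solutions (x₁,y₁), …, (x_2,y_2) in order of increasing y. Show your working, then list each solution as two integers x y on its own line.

39 2
3041 156

√380 → a₀=19, period (2,38); ℓ=2 even so k=1
i=0: a=19 ⇒ p=19, q=1
i=1: a=2 ⇒ p=39, q=2
→ (39, 2).  Check: 39²=1521, 380·2²=1520, difference 1.
k=2:  x_2 = 39·39+380·2·2 = 3041,  y_2 = 39·2+2·39 = 156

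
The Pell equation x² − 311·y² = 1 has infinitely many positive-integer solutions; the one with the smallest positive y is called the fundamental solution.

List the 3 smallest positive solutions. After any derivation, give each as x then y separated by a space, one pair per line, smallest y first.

16883880 957397
570130807708799 32329152120720
19252040283316857636360 1091683049815963029803

√311 → a₀=17, period (1,1,1,2,1,…,1,1,34); ℓ=16 even so k=15
k=0  a_k=17  p_k/q_k = 17/1
…
k=2  a_k=1  p_k/q_k = 35/2
k=3  a_k=1  p_k/q_k = 53/3
…
k=5  a_k=1  p_k/q_k = 194/11
k=6  a_k=6  p_k/q_k = 1305/74
…
k=8  a_k=17  p_k/q_k = 71158/4035
k=9  a_k=3  p_k/q_k = 217583/12338
k=10  a_k=6  p_k/q_k = 1376656/78063
k=11  a_k=1  p_k/q_k = 1594239/90401
k=12  a_k=2  p_k/q_k = 4565134/258865
k=13  a_k=1  p_k/q_k = 6159373/349266
k=14  a_k=1  p_k/q_k = 10724507/608131
k=15  a_k=1  p_k/q_k = 16883880/957397
→ (16883880, 957397).  Check: 16883880²=285065403854400, 311·957397²=285065403854399, difference 1.
n=2: (16883880,957397)∘(16883880,957397) = (16883880·16883880+311·957397·957397, 16883880·957397+957397·16883880) = (570130807708799,32329152120720)
n=3: (570130807708799,32329152120720)∘(16883880,957397) = (16883880·570130807708799+311·957397·32329152120720, 16883880·32329152120720+957397·570130807708799) = (19252040283316857636360,1091683049815963029803)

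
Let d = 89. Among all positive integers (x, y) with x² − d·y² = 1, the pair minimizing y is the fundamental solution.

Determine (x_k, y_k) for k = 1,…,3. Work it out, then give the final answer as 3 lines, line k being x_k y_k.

500001 53000
500002000001 53000106000
500003000004500001 53000212000159000

√89 → a₀=9, period (2,3,3,2,18); ℓ=5 odd so k=9
a_0=9:  p_0=9·1+0=9,  q_0=9·0+1=1
a_1=2:  p_1=2·9+1=19,  q_1=2·1+0=2
…
a_8=3:  p_8=3·66019+18934=216991,  q_8=3·6998+2007=23001
a_9=2:  p_9=2·216991+66019=500001,  q_9=2·23001+6998=53000
(x₁, y₁) = (500001, 53000);  500001² − 89·53000² = 1 ✓
k=2:  x_2 = 500001·500001+89·53000·53000 = 500002000001,  y_2 = 500001·53000+53000·500001 = 53000106000
k=3:  x_3 = 500001·500002000001+89·53000·53000106000 = 500003000004500001,  y_3 = 500001·53000106000+53000·500002000001 = 53000212000159000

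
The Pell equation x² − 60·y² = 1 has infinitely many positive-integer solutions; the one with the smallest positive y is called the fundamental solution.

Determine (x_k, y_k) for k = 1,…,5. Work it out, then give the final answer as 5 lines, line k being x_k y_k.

√60 = [7; 1,2,1,14, …], period ℓ=4 (even) → k=3
i=0: a=7 ⇒ p=7, q=1
i=1: a=1 ⇒ p=8, q=1
i=2: a=2 ⇒ p=23, q=3
i=3: a=1 ⇒ p=31, q=4
fundamental: x₁=31, y₁=4  (since 961 − 60·16 = 1)
(31+4√60)^2 = 1921 + 248√60
(31+4√60)^3 = 119071 + 15372√60
(31+4√60)^4 = 7380481 + 952816√60
(31+4√60)^5 = 457470751 + 59059220√60

31 4
1921 248
119071 15372
7380481 952816
457470751 59059220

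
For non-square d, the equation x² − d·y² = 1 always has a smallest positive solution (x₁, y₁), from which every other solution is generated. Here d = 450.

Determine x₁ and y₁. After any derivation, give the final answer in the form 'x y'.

√450 = [21; 4,1,2,4,2,1,4,42, …], period ℓ=8 (even) → k=7
a_0=21:  p_0=21·1+0=21,  q_0=21·0+1=1
…
a_3=2:  p_3=2·106+85=297,  q_3=2·5+4=14
a_4=4:  p_4=4·297+106=1294,  q_4=4·14+5=61
…
a_6=1:  p_6=1·2885+1294=4179,  q_6=1·136+61=197
a_7=4:  p_7=4·4179+2885=19601,  q_7=4·197+136=924
fundamental: x₁=19601, y₁=924  (since 384199201 − 450·853776 = 1)

19601 924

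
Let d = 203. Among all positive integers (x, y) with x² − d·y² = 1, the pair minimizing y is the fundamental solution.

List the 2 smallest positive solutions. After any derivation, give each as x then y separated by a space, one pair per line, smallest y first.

[14; 4,28] for √203; ℓ=2 ⇒ convergent index 1
k=0  a_k=14  p_k/q_k = 14/1
k=1  a_k=4  p_k/q_k = 57/4
→ (57, 4).  Check: 57²=3249, 203·4²=3248, difference 1.
(57+4√203)^2 = 6497 + 456√203

57 4
6497 456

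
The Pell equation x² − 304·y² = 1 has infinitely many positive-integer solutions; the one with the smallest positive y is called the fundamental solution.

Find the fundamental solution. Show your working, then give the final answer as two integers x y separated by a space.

√304 → a₀=17, period (2,3,2,1,1,1,1,1,2,3,2,34); ℓ=12 even so k=11
a_0=17:  p_0=17·1+0=17,  q_0=17·0+1=1
…
a_3=2:  p_3=2·122+35=279,  q_3=2·7+2=16
a_4=1:  p_4=1·279+122=401,  q_4=1·16+7=23
…
a_6=1:  p_6=1·680+401=1081,  q_6=1·39+23=62
…
a_8=1:  p_8=1·1761+1081=2842,  q_8=1·101+62=163
a_9=2:  p_9=2·2842+1761=7445,  q_9=2·163+101=427
a_10=3:  p_10=3·7445+2842=25177,  q_10=3·427+163=1444
a_11=2:  p_11=2·25177+7445=57799,  q_11=2·1444+427=3315
fundamental: x₁=57799, y₁=3315  (since 3340724401 − 304·10989225 = 1)

57799 3315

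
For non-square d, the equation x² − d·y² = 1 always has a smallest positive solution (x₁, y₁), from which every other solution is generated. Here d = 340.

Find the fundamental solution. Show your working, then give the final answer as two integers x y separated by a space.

285769 15498

√340 = [18; 2,3,1,1,1,…,3,2,36, …], period ℓ=14 (even) → k=13
step 0: (18, 1)  from 18·(1,0) + (0,1)
…
step 2: (129, 7)  from 3·(37,2) + (18,1)
…
step 4: (295, 16)  from 1·(166,9) + (129,7)
…
step 6: (756, 41)  from 1·(461,25) + (295,16)
…
step 10: (21039, 1141)  from 1·(13774,747) + (7265,394)
…
step 12: (125478, 6805)  from 3·(34813,1888) + (21039,1141)
step 13: (285769, 15498)  from 2·(125478,6805) + (34813,1888)
(x₁, y₁) = (285769, 15498);  285769² − 340·15498² = 1 ✓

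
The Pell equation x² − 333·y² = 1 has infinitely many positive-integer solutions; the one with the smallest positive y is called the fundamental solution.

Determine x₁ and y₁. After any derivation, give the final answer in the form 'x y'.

d=333: √d = [18; 4,36] (ℓ=2, even), read p_1/q_1
step 0: (18, 1)  from 18·(1,0) + (0,1)
step 1: (73, 4)  from 4·(18,1) + (1,0)
fundamental: x₁=73, y₁=4  (since 5329 − 333·16 = 1)

73 4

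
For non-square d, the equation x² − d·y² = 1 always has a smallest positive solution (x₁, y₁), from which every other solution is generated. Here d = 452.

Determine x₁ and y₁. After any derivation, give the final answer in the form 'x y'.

1204353 56648

√452 → a₀=21, period (3,1,5,3,10,3,5,1,3,42); ℓ=10 even so k=9
step 0: (21, 1)  from 21·(1,0) + (0,1)
…
step 3: (489, 23)  from 5·(85,4) + (64,3)
step 4: (1552, 73)  from 3·(489,23) + (85,4)
step 5: (16009, 753)  from 10·(1552,73) + (489,23)
…
step 8: (313483, 14745)  from 1·(263904,12413) + (49579,2332)
step 9: (1204353, 56648)  from 3·(313483,14745) + (263904,12413)
fundamental: x₁=1204353, y₁=56648  (since 1450466148609 − 452·3208995904 = 1)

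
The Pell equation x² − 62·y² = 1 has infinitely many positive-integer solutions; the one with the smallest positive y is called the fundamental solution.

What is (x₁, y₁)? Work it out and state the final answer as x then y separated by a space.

d=62: √d = [7; 1,6,1,14] (ℓ=4, even), read p_3/q_3
i=0: a=7 ⇒ p=7, q=1
i=1: a=1 ⇒ p=8, q=1
i=2: a=6 ⇒ p=55, q=7
i=3: a=1 ⇒ p=63, q=8
→ (63, 8).  Check: 63²=3969, 62·8²=3968, difference 1.

63 8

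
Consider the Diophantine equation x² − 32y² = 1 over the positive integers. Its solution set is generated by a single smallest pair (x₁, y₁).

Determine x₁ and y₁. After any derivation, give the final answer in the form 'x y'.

17 3

√32 → a₀=5, period (1,1,1,10); ℓ=4 even so k=3
k=0  a_k=5  p_k/q_k = 5/1
…
k=2  a_k=1  p_k/q_k = 11/2
k=3  a_k=1  p_k/q_k = 17/3
(x₁, y₁) = (17, 3);  17² − 32·3² = 1 ✓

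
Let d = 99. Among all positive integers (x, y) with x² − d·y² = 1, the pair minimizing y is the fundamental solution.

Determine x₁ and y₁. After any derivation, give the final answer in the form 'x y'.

10 1

√99 → a₀=9, period (1,18); ℓ=2 even so k=1
step 0: (9, 1)  from 9·(1,0) + (0,1)
step 1: (10, 1)  from 1·(9,1) + (1,0)
fundamental: x₁=10, y₁=1  (since 100 − 99·1 = 1)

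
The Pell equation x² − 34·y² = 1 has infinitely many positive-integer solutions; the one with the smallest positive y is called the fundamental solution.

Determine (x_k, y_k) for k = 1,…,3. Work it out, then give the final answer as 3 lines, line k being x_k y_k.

[5; 1,4,1,10] for √34; ℓ=4 ⇒ convergent index 3
step 0: (5, 1)  from 5·(1,0) + (0,1)
step 1: (6, 1)  from 1·(5,1) + (1,0)
step 2: (29, 5)  from 4·(6,1) + (5,1)
step 3: (35, 6)  from 1·(29,5) + (6,1)
→ (35, 6).  Check: 35²=1225, 34·6²=1224, difference 1.
(x_2, y_2) = (35·35 + 34·6·6, 35·6 + 6·35) = (2449, 420)
(x_3, y_3) = (35·2449 + 34·6·420, 35·420 + 6·2449) = (171395, 29394)

35 6
2449 420
171395 29394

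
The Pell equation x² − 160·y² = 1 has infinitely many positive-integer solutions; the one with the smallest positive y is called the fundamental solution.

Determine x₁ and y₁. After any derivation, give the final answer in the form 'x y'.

d=160: √d = [12; 1,1,1,5,1,1,1,24] (ℓ=8, even), read p_7/q_7
k=0  a_k=12  p_k/q_k = 12/1
k=1  a_k=1  p_k/q_k = 13/1
k=2  a_k=1  p_k/q_k = 25/2
k=3  a_k=1  p_k/q_k = 38/3
k=4  a_k=5  p_k/q_k = 215/17
…
k=6  a_k=1  p_k/q_k = 468/37
k=7  a_k=1  p_k/q_k = 721/57
fundamental: x₁=721, y₁=57  (since 519841 − 160·3249 = 1)

721 57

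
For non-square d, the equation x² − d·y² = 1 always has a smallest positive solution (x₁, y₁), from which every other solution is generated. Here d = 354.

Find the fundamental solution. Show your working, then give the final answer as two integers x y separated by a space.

258065 13716

d=354: √d = [18; 1,4,2,2,18,2,2,4,1,36] (ℓ=10, even), read p_9/q_9
k=0  a_k=18  p_k/q_k = 18/1
k=1  a_k=1  p_k/q_k = 19/1
k=2  a_k=4  p_k/q_k = 94/5
k=3  a_k=2  p_k/q_k = 207/11
…
k=6  a_k=2  p_k/q_k = 19210/1021
…
k=8  a_k=4  p_k/q_k = 210294/11177
k=9  a_k=1  p_k/q_k = 258065/13716
→ (258065, 13716).  Check: 258065²=66597544225, 354·13716²=66597544224, difference 1.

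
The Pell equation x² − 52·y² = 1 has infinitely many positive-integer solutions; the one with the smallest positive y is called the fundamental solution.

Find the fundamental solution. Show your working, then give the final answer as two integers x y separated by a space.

[7; 4,1,2,1,4,14] for √52; ℓ=6 ⇒ convergent index 5
i=0: a=7 ⇒ p=7, q=1
i=1: a=4 ⇒ p=29, q=4
i=2: a=1 ⇒ p=36, q=5
i=3: a=2 ⇒ p=101, q=14
i=4: a=1 ⇒ p=137, q=19
i=5: a=4 ⇒ p=649, q=90
fundamental: x₁=649, y₁=90  (since 421201 − 52·8100 = 1)

649 90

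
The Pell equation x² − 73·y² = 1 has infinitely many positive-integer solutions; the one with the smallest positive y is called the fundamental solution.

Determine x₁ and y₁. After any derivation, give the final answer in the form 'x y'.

√73 = [8; 1,1,5,5,1,1,16, …], period ℓ=7 (odd) → k=13
i=0: a=8 ⇒ p=8, q=1
…
i=2: a=1 ⇒ p=17, q=2
…
i=5: a=1 ⇒ p=581, q=68
i=6: a=1 ⇒ p=1068, q=125
…
i=8: a=1 ⇒ p=18737, q=2193
…
i=12: a=1 ⇒ p=1241008, q=145249
i=13: a=1 ⇒ p=2281249, q=267000
→ (2281249, 267000).  Check: 2281249²=5204097000001, 73·267000²=5204097000000, difference 1.

2281249 267000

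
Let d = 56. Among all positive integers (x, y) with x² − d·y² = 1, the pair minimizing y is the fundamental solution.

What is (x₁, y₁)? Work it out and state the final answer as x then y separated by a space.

[7; 2,14] for √56; ℓ=2 ⇒ convergent index 1
step 0: (7, 1)  from 7·(1,0) + (0,1)
step 1: (15, 2)  from 2·(7,1) + (1,0)
(x₁, y₁) = (15, 2);  15² − 56·2² = 1 ✓

15 2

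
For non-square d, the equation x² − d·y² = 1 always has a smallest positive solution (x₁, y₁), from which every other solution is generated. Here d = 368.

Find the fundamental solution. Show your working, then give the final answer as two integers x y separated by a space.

1151 60

√368 → a₀=19, period (5,2,5,38); ℓ=4 even so k=3
step 0: (19, 1)  from 19·(1,0) + (0,1)
…
step 2: (211, 11)  from 2·(96,5) + (19,1)
step 3: (1151, 60)  from 5·(211,11) + (96,5)
→ (1151, 60).  Check: 1151²=1324801, 368·60²=1324800, difference 1.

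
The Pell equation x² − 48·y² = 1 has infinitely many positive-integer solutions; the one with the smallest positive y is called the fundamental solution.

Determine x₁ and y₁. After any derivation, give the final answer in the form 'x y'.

[6; 1,12] for √48; ℓ=2 ⇒ convergent index 1
step 0: (6, 1)  from 6·(1,0) + (0,1)
step 1: (7, 1)  from 1·(6,1) + (1,0)
fundamental: x₁=7, y₁=1  (since 49 − 48·1 = 1)

7 1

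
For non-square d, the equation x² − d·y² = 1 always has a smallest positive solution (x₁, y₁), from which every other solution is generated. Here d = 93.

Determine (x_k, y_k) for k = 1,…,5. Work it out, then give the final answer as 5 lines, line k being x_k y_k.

√93 = [9; 1,1,1,4,6,4,1,1,1,18, …], period ℓ=10 (even) → k=9
k=0  a_k=9  p_k/q_k = 9/1
k=1  a_k=1  p_k/q_k = 10/1
k=2  a_k=1  p_k/q_k = 19/2
k=3  a_k=1  p_k/q_k = 29/3
k=4  a_k=4  p_k/q_k = 135/14
k=5  a_k=6  p_k/q_k = 839/87
k=6  a_k=4  p_k/q_k = 3491/362
k=7  a_k=1  p_k/q_k = 4330/449
k=8  a_k=1  p_k/q_k = 7821/811
k=9  a_k=1  p_k/q_k = 12151/1260
fundamental: x₁=12151, y₁=1260  (since 147646801 − 93·1587600 = 1)
(x_2, y_2) = (12151·12151 + 93·1260·1260, 12151·1260 + 1260·12151) = (295293601, 30620520)
(x_3, y_3) = (12151·295293601 + 93·1260·30620520, 12151·30620520 + 1260·295293601) = (7176225079351, 744139875780)
(x_4, y_4) = (12151·7176225079351 + 93·1260·744139875780, 12151·744139875780 + 1260·7176225079351) = (174396621583094401, 18084087230585040)
(x_5, y_5) = (12151·174396621583094401 + 93·1260·18084087230585040, 12151·18084087230585040 + 1260·174396621583094401) = (4238186690536135053751, 439479487133537766300)

12151 1260
295293601 30620520
7176225079351 744139875780
174396621583094401 18084087230585040
4238186690536135053751 439479487133537766300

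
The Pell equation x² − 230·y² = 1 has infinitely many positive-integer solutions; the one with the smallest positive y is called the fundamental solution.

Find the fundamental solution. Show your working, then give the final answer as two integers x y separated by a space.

91 6

√230 → a₀=15, period (6,30); ℓ=2 even so k=1
i=0: a=15 ⇒ p=15, q=1
i=1: a=6 ⇒ p=91, q=6
→ (91, 6).  Check: 91²=8281, 230·6²=8280, difference 1.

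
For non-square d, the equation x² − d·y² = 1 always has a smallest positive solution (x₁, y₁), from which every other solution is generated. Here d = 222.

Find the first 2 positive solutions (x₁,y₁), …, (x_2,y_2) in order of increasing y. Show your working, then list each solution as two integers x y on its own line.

√222 → a₀=14, period (1,8,1,28); ℓ=4 even so k=3
step 0: (14, 1)  from 14·(1,0) + (0,1)
…
step 2: (134, 9)  from 8·(15,1) + (14,1)
step 3: (149, 10)  from 1·(134,9) + (15,1)
(x₁, y₁) = (149, 10);  149² − 222·10² = 1 ✓
k=2:  x_2 = 149·149+222·10·10 = 44401,  y_2 = 149·10+10·149 = 2980

149 10
44401 2980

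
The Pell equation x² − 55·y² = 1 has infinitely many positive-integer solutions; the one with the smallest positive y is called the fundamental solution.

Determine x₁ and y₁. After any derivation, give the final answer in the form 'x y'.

d=55: √d = [7; 2,2,2,14] (ℓ=4, even), read p_3/q_3
step 0: (7, 1)  from 7·(1,0) + (0,1)
step 1: (15, 2)  from 2·(7,1) + (1,0)
step 2: (37, 5)  from 2·(15,2) + (7,1)
step 3: (89, 12)  from 2·(37,5) + (15,2)
(x₁, y₁) = (89, 12);  89² − 55·12² = 1 ✓

89 12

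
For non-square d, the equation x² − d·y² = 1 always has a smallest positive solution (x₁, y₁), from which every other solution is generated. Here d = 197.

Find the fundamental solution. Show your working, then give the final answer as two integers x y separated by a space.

√197 → a₀=14, period (28); ℓ=1 odd so k=1
k=0  a_k=14  p_k/q_k = 14/1
k=1  a_k=28  p_k/q_k = 393/28
fundamental: x₁=393, y₁=28  (since 154449 − 197·784 = 1)

393 28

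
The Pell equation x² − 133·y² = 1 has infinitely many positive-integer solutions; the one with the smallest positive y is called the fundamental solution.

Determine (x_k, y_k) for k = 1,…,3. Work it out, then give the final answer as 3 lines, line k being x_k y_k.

√133 → a₀=11, period (1,1,7,5,1,…,1,1,22); ℓ=16 even so k=15
step 0: (11, 1)  from 11·(1,0) + (0,1)
step 1: (12, 1)  from 1·(11,1) + (1,0)
step 2: (23, 2)  from 1·(12,1) + (11,1)
step 3: (173, 15)  from 7·(23,2) + (12,1)
step 4: (888, 77)  from 5·(173,15) + (23,2)
step 5: (1061, 92)  from 1·(888,77) + (173,15)
step 6: (1949, 169)  from 1·(1061,92) + (888,77)
step 7: (3010, 261)  from 1·(1949,169) + (1061,92)
…
step 10: (18948, 1643)  from 1·(10979,952) + (7969,691)
step 11: (29927, 2595)  from 1·(18948,1643) + (10979,952)
step 12: (168583, 14618)  from 5·(29927,2595) + (18948,1643)
step 13: (1210008, 104921)  from 7·(168583,14618) + (29927,2595)
step 14: (1378591, 119539)  from 1·(1210008,104921) + (168583,14618)
step 15: (2588599, 224460)  from 1·(1378591,119539) + (1210008,104921)
(x₁, y₁) = (2588599, 224460);  2588599² − 133·224460² = 1 ✓
(2588599+224460√133)^2 = 13401689565601 + 1162073863080√133
(2588599+224460√133)^3 = 69383200415647777399 + 6016286479789825380√133

2588599 224460
13401689565601 1162073863080
69383200415647777399 6016286479789825380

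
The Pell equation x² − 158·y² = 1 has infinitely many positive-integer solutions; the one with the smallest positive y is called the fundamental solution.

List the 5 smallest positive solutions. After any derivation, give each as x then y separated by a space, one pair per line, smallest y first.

7743 616
119908097 9539376
1856896782399 147726776120
28755903452322817 2287696845454944
445313919005774361663 35427273200988486664

[12; 1,1,3,12,3,1,1,24] for √158; ℓ=8 ⇒ convergent index 7
step 0: (12, 1)  from 12·(1,0) + (0,1)
…
step 4: (1081, 86)  from 12·(88,7) + (25,2)
step 5: (3331, 265)  from 3·(1081,86) + (88,7)
step 6: (4412, 351)  from 1·(3331,265) + (1081,86)
step 7: (7743, 616)  from 1·(4412,351) + (3331,265)
(x₁, y₁) = (7743, 616);  7743² − 158·616² = 1 ✓
k=2:  x_2 = 7743·7743+158·616·616 = 119908097,  y_2 = 7743·616+616·7743 = 9539376
k=3:  x_3 = 7743·119908097+158·616·9539376 = 1856896782399,  y_3 = 7743·9539376+616·119908097 = 147726776120
k=4:  x_4 = 7743·1856896782399+158·616·147726776120 = 28755903452322817,  y_4 = 7743·147726776120+616·1856896782399 = 2287696845454944
k=5:  x_5 = 7743·28755903452322817+158·616·2287696845454944 = 445313919005774361663,  y_5 = 7743·2287696845454944+616·28755903452322817 = 35427273200988486664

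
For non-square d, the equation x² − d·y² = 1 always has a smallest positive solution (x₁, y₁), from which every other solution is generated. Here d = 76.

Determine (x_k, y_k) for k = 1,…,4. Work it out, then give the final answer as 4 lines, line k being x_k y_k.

57799 6630
6681448801 766414740
772362118440199 88596011107890
89283516160768675201 10241521691283453480

√76 → a₀=8, period (1,2,1,1,5,4,5,1,1,2,1,16); ℓ=12 even so k=11
step 0: (8, 1)  from 8·(1,0) + (0,1)
step 1: (9, 1)  from 1·(8,1) + (1,0)
step 2: (26, 3)  from 2·(9,1) + (8,1)
…
step 8: (8866, 1017)  from 1·(7445,854) + (1421,163)
step 9: (16311, 1871)  from 1·(8866,1017) + (7445,854)
step 10: (41488, 4759)  from 2·(16311,1871) + (8866,1017)
step 11: (57799, 6630)  from 1·(41488,4759) + (16311,1871)
→ (57799, 6630).  Check: 57799²=3340724401, 76·6630²=3340724400, difference 1.
(57799+6630√76)^2 = 6681448801 + 766414740√76
(57799+6630√76)^3 = 772362118440199 + 88596011107890√76
(57799+6630√76)^4 = 89283516160768675201 + 10241521691283453480√76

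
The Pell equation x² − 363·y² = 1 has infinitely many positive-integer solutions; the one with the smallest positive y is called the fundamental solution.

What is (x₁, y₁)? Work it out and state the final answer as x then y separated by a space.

362 19

√363 → a₀=19, period (19,38); ℓ=2 even so k=1
i=0: a=19 ⇒ p=19, q=1
i=1: a=19 ⇒ p=362, q=19
fundamental: x₁=362, y₁=19  (since 131044 − 363·361 = 1)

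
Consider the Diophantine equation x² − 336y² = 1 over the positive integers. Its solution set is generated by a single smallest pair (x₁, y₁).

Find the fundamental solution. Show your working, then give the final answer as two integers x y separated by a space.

55 3

√336 → a₀=18, period (3,36); ℓ=2 even so k=1
k=0  a_k=18  p_k/q_k = 18/1
k=1  a_k=3  p_k/q_k = 55/3
→ (55, 3).  Check: 55²=3025, 336·3²=3024, difference 1.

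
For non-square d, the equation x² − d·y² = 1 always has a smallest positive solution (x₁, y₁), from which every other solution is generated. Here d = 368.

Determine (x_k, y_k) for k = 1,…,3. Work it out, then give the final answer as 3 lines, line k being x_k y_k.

1151 60
2649601 138120
6099380351 317952180

√368 = [19; 5,2,5,38, …], period ℓ=4 (even) → k=3
step 0: (19, 1)  from 19·(1,0) + (0,1)
step 1: (96, 5)  from 5·(19,1) + (1,0)
step 2: (211, 11)  from 2·(96,5) + (19,1)
step 3: (1151, 60)  from 5·(211,11) + (96,5)
fundamental: x₁=1151, y₁=60  (since 1324801 − 368·3600 = 1)
n=2: (1151,60)∘(1151,60) = (1151·1151+368·60·60, 1151·60+60·1151) = (2649601,138120)
n=3: (2649601,138120)∘(1151,60) = (1151·2649601+368·60·138120, 1151·138120+60·2649601) = (6099380351,317952180)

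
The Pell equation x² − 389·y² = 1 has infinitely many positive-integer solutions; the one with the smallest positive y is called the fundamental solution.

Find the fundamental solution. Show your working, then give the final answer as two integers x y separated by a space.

√389 = [19; 1,2,1,1,1,1,2,1,38, …], period ℓ=9 (odd) → k=17
i=0: a=19 ⇒ p=19, q=1
i=1: a=1 ⇒ p=20, q=1
i=2: a=2 ⇒ p=59, q=3
…
i=4: a=1 ⇒ p=138, q=7
i=5: a=1 ⇒ p=217, q=11
i=6: a=1 ⇒ p=355, q=18
i=7: a=2 ⇒ p=927, q=47
…
i=10: a=1 ⇒ p=50925, q=2582
i=11: a=2 ⇒ p=151493, q=7681
…
i=14: a=1 ⇒ p=556329, q=28207
i=15: a=1 ⇒ p=910240, q=46151
i=16: a=2 ⇒ p=2376809, q=120509
i=17: a=1 ⇒ p=3287049, q=166660
fundamental: x₁=3287049, y₁=166660  (since 10804691128401 − 389·27775555600 = 1)

3287049 166660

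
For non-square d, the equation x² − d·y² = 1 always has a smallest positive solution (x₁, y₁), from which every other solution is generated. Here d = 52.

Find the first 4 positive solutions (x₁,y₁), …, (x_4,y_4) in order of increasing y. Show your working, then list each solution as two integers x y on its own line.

649 90
842401 116820
1093435849 151632270
1419278889601 196818569640

√52 = [7; 4,1,2,1,4,14, …], period ℓ=6 (even) → k=5
k=0  a_k=7  p_k/q_k = 7/1
k=1  a_k=4  p_k/q_k = 29/4
…
k=3  a_k=2  p_k/q_k = 101/14
k=4  a_k=1  p_k/q_k = 137/19
k=5  a_k=4  p_k/q_k = 649/90
→ (649, 90).  Check: 649²=421201, 52·90²=421200, difference 1.
n=2: (649,90)∘(649,90) = (649·649+52·90·90, 649·90+90·649) = (842401,116820)
n=3: (842401,116820)∘(649,90) = (649·842401+52·90·116820, 649·116820+90·842401) = (1093435849,151632270)
n=4: (1093435849,151632270)∘(649,90) = (649·1093435849+52·90·151632270, 649·151632270+90·1093435849) = (1419278889601,196818569640)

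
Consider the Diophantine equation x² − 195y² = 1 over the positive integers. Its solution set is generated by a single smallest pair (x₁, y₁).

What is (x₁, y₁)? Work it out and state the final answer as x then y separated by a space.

d=195: √d = [13; 1,26] (ℓ=2, even), read p_1/q_1
step 0: (13, 1)  from 13·(1,0) + (0,1)
step 1: (14, 1)  from 1·(13,1) + (1,0)
→ (14, 1).  Check: 14²=196, 195·1²=195, difference 1.

14 1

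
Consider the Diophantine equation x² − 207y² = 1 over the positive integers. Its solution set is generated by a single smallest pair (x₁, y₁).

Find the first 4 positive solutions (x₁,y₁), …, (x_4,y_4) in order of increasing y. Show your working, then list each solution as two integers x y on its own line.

√207 = [14; 2,1,1,2,1,1,2,28, …], period ℓ=8 (even) → k=7
a_0=14:  p_0=14·1+0=14,  q_0=14·0+1=1
…
a_2=1:  p_2=1·29+14=43,  q_2=1·2+1=3
…
a_4=2:  p_4=2·72+43=187,  q_4=2·5+3=13
a_5=1:  p_5=1·187+72=259,  q_5=1·13+5=18
a_6=1:  p_6=1·259+187=446,  q_6=1·18+13=31
a_7=2:  p_7=2·446+259=1151,  q_7=2·31+18=80
fundamental: x₁=1151, y₁=80  (since 1324801 − 207·6400 = 1)
n=2: (1151,80)∘(1151,80) = (1151·1151+207·80·80, 1151·80+80·1151) = (2649601,184160)
n=3: (2649601,184160)∘(1151,80) = (1151·2649601+207·80·184160, 1151·184160+80·2649601) = (6099380351,423936240)
n=4: (6099380351,423936240)∘(1151,80) = (1151·6099380351+207·80·423936240, 1151·423936240+80·6099380351) = (14040770918401,975901040320)

1151 80
2649601 184160
6099380351 423936240
14040770918401 975901040320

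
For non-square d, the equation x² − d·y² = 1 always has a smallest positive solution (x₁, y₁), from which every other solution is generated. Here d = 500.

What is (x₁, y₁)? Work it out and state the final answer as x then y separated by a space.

d=500: √d = [22; 2,1,3,2,1,…,1,2,44] (ℓ=14, even), read p_13/q_13
a_0=22:  p_0=22·1+0=22,  q_0=22·0+1=1
…
a_2=1:  p_2=1·45+22=67,  q_2=1·2+1=3
…
a_4=2:  p_4=2·246+67=559,  q_4=2·11+3=25
…
a_12=1:  p_12=1·259205+76317=335522,  q_12=1·11592+3413=15005
a_13=2:  p_13=2·335522+259205=930249,  q_13=2·15005+11592=41602
(x₁, y₁) = (930249, 41602);  930249² − 500·41602² = 1 ✓

930249 41602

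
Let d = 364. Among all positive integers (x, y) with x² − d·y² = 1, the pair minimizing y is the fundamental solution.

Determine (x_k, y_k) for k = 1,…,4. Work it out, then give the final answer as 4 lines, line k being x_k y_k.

d=364: √d = [19; 12,1,2,3,1,8,1,3,2,1,12,38] (ℓ=12, even), read p_11/q_11
k=0  a_k=19  p_k/q_k = 19/1
…
k=2  a_k=1  p_k/q_k = 248/13
…
k=4  a_k=3  p_k/q_k = 2423/127
…
k=6  a_k=8  p_k/q_k = 27607/1447
…
k=8  a_k=3  p_k/q_k = 119872/6283
k=9  a_k=2  p_k/q_k = 270499/14178
k=10  a_k=1  p_k/q_k = 390371/20461
k=11  a_k=12  p_k/q_k = 4954951/259710
fundamental: x₁=4954951, y₁=259710  (since 24551539412401 − 364·67449284100 = 1)
k=2:  x_2 = 4954951·4954951+364·259710·259710 = 49103078824801,  y_2 = 4954951·259710+259710·4954951 = 2573700648420
k=3:  x_3 = 4954951·49103078824801+364·259710·2573700648420 = 486606699052048124551,  y_3 = 4954951·2573700648420+259710·49103078824801 = 25505121203178395130
k=4:  x_4 = 4954951·486606699052048124551+364·259710·25505121203178395130 = 4822224700149240710505379201,  y_4 = 4954951·25505121203178395130+259710·486606699052048124551 = 252753251621617410554928840

4954951 259710
49103078824801 2573700648420
486606699052048124551 25505121203178395130
4822224700149240710505379201 252753251621617410554928840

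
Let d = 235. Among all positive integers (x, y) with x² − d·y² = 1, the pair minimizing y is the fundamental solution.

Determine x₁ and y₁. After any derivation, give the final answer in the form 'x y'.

√235 → a₀=15, period (3,30); ℓ=2 even so k=1
step 0: (15, 1)  from 15·(1,0) + (0,1)
step 1: (46, 3)  from 3·(15,1) + (1,0)
→ (46, 3).  Check: 46²=2116, 235·3²=2115, difference 1.

46 3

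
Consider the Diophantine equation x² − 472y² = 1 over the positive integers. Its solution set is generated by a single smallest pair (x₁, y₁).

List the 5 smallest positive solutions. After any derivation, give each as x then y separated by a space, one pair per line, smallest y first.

306917 14127
188396089777 8671632918
115643925371868101 5322943120573485
70986173286526887819457 3267403467465432958572
43573726693046301732396700037 2005643340042853631571511563

√472 → a₀=21, period (1,2,1,1,1,…,2,1,42); ℓ=14 even so k=13
k=0  a_k=21  p_k/q_k = 21/1
k=1  a_k=1  p_k/q_k = 22/1
k=2  a_k=2  p_k/q_k = 65/3
k=3  a_k=1  p_k/q_k = 87/4
k=4  a_k=1  p_k/q_k = 152/7
…
k=6  a_k=4  p_k/q_k = 1108/51
k=7  a_k=5  p_k/q_k = 5779/266
k=8  a_k=4  p_k/q_k = 24224/1115
…
k=10  a_k=1  p_k/q_k = 54227/2496
…
k=12  a_k=2  p_k/q_k = 222687/10250
k=13  a_k=1  p_k/q_k = 306917/14127
→ (306917, 14127).  Check: 306917²=94198044889, 472·14127²=94198044888, difference 1.
(306917+14127√472)^2 = 188396089777 + 8671632918√472
(306917+14127√472)^3 = 115643925371868101 + 5322943120573485√472
(306917+14127√472)^4 = 70986173286526887819457 + 3267403467465432958572√472
(306917+14127√472)^5 = 43573726693046301732396700037 + 2005643340042853631571511563√472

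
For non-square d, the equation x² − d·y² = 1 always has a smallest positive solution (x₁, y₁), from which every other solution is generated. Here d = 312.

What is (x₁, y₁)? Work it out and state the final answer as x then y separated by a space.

√312 = [17; 1,1,1,34, …], period ℓ=4 (even) → k=3
k=0  a_k=17  p_k/q_k = 17/1
k=1  a_k=1  p_k/q_k = 18/1
k=2  a_k=1  p_k/q_k = 35/2
k=3  a_k=1  p_k/q_k = 53/3
fundamental: x₁=53, y₁=3  (since 2809 − 312·9 = 1)

53 3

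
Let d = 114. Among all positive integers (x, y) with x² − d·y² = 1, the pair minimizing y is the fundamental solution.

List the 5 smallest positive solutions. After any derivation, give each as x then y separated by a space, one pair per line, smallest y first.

[10; 1,2,10,2,1,20] for √114; ℓ=6 ⇒ convergent index 5
k=0  a_k=10  p_k/q_k = 10/1
…
k=2  a_k=2  p_k/q_k = 32/3
…
k=4  a_k=2  p_k/q_k = 694/65
k=5  a_k=1  p_k/q_k = 1025/96
→ (1025, 96).  Check: 1025²=1050625, 114·96²=1050624, difference 1.
n=2: (1025,96)∘(1025,96) = (1025·1025+114·96·96, 1025·96+96·1025) = (2101249,196800)
n=3: (2101249,196800)∘(1025,96) = (1025·2101249+114·96·196800, 1025·196800+96·2101249) = (4307559425,403439904)
n=4: (4307559425,403439904)∘(1025,96) = (1025·4307559425+114·96·403439904, 1025·403439904+96·4307559425) = (8830494720001,827051606400)
n=5: (8830494720001,827051606400)∘(1025,96) = (1025·8830494720001+114·96·827051606400, 1025·827051606400+96·8830494720001) = (18102509868442625,1695455389680096)

1025 96
2101249 196800
4307559425 403439904
8830494720001 827051606400
18102509868442625 1695455389680096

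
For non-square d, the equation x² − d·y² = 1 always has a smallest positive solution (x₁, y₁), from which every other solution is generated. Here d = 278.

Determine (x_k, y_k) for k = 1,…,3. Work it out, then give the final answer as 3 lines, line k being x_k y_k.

2501 150
12510001 750300
62575022501 3753000450

√278 = [16; 1,2,16,2,1,32, …], period ℓ=6 (even) → k=5
a_0=16:  p_0=16·1+0=16,  q_0=16·0+1=1
…
a_2=2:  p_2=2·17+16=50,  q_2=2·1+1=3
a_3=16:  p_3=16·50+17=817,  q_3=16·3+1=49
a_4=2:  p_4=2·817+50=1684,  q_4=2·49+3=101
a_5=1:  p_5=1·1684+817=2501,  q_5=1·101+49=150
fundamental: x₁=2501, y₁=150  (since 6255001 − 278·22500 = 1)
(x_2, y_2) = (2501·2501 + 278·150·150, 2501·150 + 150·2501) = (12510001, 750300)
(x_3, y_3) = (2501·12510001 + 278·150·750300, 2501·750300 + 150·12510001) = (62575022501, 3753000450)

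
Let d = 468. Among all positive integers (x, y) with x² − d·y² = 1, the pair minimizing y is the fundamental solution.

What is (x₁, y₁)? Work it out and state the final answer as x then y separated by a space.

√468 → a₀=21, period (1,1,1,2,1,1,1,42); ℓ=8 even so k=7
step 0: (21, 1)  from 21·(1,0) + (0,1)
…
step 2: (43, 2)  from 1·(22,1) + (21,1)
…
step 6: (411, 19)  from 1·(238,11) + (173,8)
step 7: (649, 30)  from 1·(411,19) + (238,11)
(x₁, y₁) = (649, 30);  649² − 468·30² = 1 ✓

649 30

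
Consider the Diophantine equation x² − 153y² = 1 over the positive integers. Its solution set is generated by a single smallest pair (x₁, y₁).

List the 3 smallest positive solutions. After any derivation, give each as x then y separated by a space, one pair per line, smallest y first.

2177 176
9478657 766304
41270070401 3336487440

d=153: √d = [12; 2,1,2,2,2,1,2,24] (ℓ=8, even), read p_7/q_7
i=0: a=12 ⇒ p=12, q=1
…
i=6: a=1 ⇒ p=804, q=65
i=7: a=2 ⇒ p=2177, q=176
fundamental: x₁=2177, y₁=176  (since 4739329 − 153·30976 = 1)
k=2:  x_2 = 2177·2177+153·176·176 = 9478657,  y_2 = 2177·176+176·2177 = 766304
k=3:  x_3 = 2177·9478657+153·176·766304 = 41270070401,  y_3 = 2177·766304+176·9478657 = 3336487440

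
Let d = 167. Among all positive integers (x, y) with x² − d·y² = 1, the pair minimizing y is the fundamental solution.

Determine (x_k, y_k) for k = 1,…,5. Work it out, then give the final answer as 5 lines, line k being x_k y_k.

168 13
56447 4368
18966024 1467635
6372527617 493120992
2141150313288 165687185677

√167 → a₀=12, period (1,11,1,24); ℓ=4 even so k=3
step 0: (12, 1)  from 12·(1,0) + (0,1)
…
step 2: (155, 12)  from 11·(13,1) + (12,1)
step 3: (168, 13)  from 1·(155,12) + (13,1)
→ (168, 13).  Check: 168²=28224, 167·13²=28223, difference 1.
(x_2, y_2) = (168·168 + 167·13·13, 168·13 + 13·168) = (56447, 4368)
(x_3, y_3) = (168·56447 + 167·13·4368, 168·4368 + 13·56447) = (18966024, 1467635)
(x_4, y_4) = (168·18966024 + 167·13·1467635, 168·1467635 + 13·18966024) = (6372527617, 493120992)
(x_5, y_5) = (168·6372527617 + 167·13·493120992, 168·493120992 + 13·6372527617) = (2141150313288, 165687185677)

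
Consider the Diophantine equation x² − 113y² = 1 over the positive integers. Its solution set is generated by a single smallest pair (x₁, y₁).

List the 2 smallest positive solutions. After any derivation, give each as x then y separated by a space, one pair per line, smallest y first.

1204353 113296
2900932297217 272896754976

√113 → a₀=10, period (1,1,1,2,2,1,1,1,20); ℓ=9 odd so k=17
a_0=10:  p_0=10·1+0=10,  q_0=10·0+1=1
…
a_2=1:  p_2=1·11+10=21,  q_2=1·1+1=2
a_3=1:  p_3=1·21+11=32,  q_3=1·2+1=3
…
a_13=2:  p_13=2·49579+32794=131952,  q_13=2·4664+3085=12413
…
a_15=1:  p_15=1·313483+131952=445435,  q_15=1·29490+12413=41903
a_16=1:  p_16=1·445435+313483=758918,  q_16=1·41903+29490=71393
a_17=1:  p_17=1·758918+445435=1204353,  q_17=1·71393+41903=113296
fundamental: x₁=1204353, y₁=113296  (since 1450466148609 − 113·12835983616 = 1)
k=2:  x_2 = 1204353·1204353+113·113296·113296 = 2900932297217,  y_2 = 1204353·113296+113296·1204353 = 272896754976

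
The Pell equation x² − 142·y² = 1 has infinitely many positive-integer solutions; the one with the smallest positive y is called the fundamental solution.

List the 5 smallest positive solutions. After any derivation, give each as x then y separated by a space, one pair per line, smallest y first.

143 12
40897 3432
11696399 981540
3345129217 280717008
956695259663 80284082748

[11; 1,10,1,22] for √142; ℓ=4 ⇒ convergent index 3
step 0: (11, 1)  from 11·(1,0) + (0,1)
…
step 2: (131, 11)  from 10·(12,1) + (11,1)
step 3: (143, 12)  from 1·(131,11) + (12,1)
→ (143, 12).  Check: 143²=20449, 142·12²=20448, difference 1.
(x_2, y_2) = (143·143 + 142·12·12, 143·12 + 12·143) = (40897, 3432)
(x_3, y_3) = (143·40897 + 142·12·3432, 143·3432 + 12·40897) = (11696399, 981540)
(x_4, y_4) = (143·11696399 + 142·12·981540, 143·981540 + 12·11696399) = (3345129217, 280717008)
(x_5, y_5) = (143·3345129217 + 142·12·280717008, 143·280717008 + 12·3345129217) = (956695259663, 80284082748)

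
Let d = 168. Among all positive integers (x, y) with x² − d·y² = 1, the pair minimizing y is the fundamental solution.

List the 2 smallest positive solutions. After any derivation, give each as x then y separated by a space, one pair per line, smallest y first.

13 1
337 26

√168 → a₀=12, period (1,24); ℓ=2 even so k=1
k=0  a_k=12  p_k/q_k = 12/1
k=1  a_k=1  p_k/q_k = 13/1
→ (13, 1).  Check: 13²=169, 168·1²=168, difference 1.
k=2:  x_2 = 13·13+168·1·1 = 337,  y_2 = 13·1+1·13 = 26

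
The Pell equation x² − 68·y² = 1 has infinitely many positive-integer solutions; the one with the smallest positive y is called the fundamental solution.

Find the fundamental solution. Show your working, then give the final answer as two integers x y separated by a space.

33 4

√68 = [8; 4,16, …], period ℓ=2 (even) → k=1
i=0: a=8 ⇒ p=8, q=1
i=1: a=4 ⇒ p=33, q=4
→ (33, 4).  Check: 33²=1089, 68·4²=1088, difference 1.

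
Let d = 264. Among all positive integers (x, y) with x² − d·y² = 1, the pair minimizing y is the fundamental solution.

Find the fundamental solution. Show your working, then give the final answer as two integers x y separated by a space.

65 4

d=264: √d = [16; 4,32] (ℓ=2, even), read p_1/q_1
a_0=16:  p_0=16·1+0=16,  q_0=16·0+1=1
a_1=4:  p_1=4·16+1=65,  q_1=4·1+0=4
→ (65, 4).  Check: 65²=4225, 264·4²=4224, difference 1.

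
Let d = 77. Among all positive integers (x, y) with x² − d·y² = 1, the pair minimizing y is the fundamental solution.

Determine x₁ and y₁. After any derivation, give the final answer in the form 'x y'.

351 40

[8; 1,3,2,3,1,16] for √77; ℓ=6 ⇒ convergent index 5
k=0  a_k=8  p_k/q_k = 8/1
…
k=3  a_k=2  p_k/q_k = 79/9
k=4  a_k=3  p_k/q_k = 272/31
k=5  a_k=1  p_k/q_k = 351/40
fundamental: x₁=351, y₁=40  (since 123201 − 77·1600 = 1)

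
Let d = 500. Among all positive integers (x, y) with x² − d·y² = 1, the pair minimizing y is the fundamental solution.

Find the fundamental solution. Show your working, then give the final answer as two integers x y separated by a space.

930249 41602

d=500: √d = [22; 2,1,3,2,1,…,1,2,44] (ℓ=14, even), read p_13/q_13
i=0: a=22 ⇒ p=22, q=1
…
i=2: a=1 ⇒ p=67, q=3
i=3: a=3 ⇒ p=246, q=11
…
i=9: a=1 ⇒ p=30254, q=1353
…
i=12: a=1 ⇒ p=335522, q=15005
i=13: a=2 ⇒ p=930249, q=41602
→ (930249, 41602).  Check: 930249²=865363202001, 500·41602²=865363202000, difference 1.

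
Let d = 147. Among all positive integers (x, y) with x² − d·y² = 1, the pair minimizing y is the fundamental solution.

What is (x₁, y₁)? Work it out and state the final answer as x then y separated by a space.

√147 = [12; 8,24, …], period ℓ=2 (even) → k=1
a_0=12:  p_0=12·1+0=12,  q_0=12·0+1=1
a_1=8:  p_1=8·12+1=97,  q_1=8·1+0=8
fundamental: x₁=97, y₁=8  (since 9409 − 147·64 = 1)

97 8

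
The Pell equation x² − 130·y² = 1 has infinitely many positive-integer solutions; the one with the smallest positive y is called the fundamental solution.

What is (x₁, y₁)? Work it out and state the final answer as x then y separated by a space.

√130 = [11; 2,2,22, …], period ℓ=3 (odd) → k=5
a_0=11:  p_0=11·1+0=11,  q_0=11·0+1=1
a_1=2:  p_1=2·11+1=23,  q_1=2·1+0=2
a_2=2:  p_2=2·23+11=57,  q_2=2·2+1=5
a_3=22:  p_3=22·57+23=1277,  q_3=22·5+2=112
a_4=2:  p_4=2·1277+57=2611,  q_4=2·112+5=229
a_5=2:  p_5=2·2611+1277=6499,  q_5=2·229+112=570
→ (6499, 570).  Check: 6499²=42237001, 130·570²=42237000, difference 1.

6499 570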